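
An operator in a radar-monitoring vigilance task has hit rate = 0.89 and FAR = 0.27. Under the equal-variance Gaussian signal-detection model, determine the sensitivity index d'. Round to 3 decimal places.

d' = 1.839

Φ⁻¹(0.89) = 1.2265, Φ⁻¹(0.27) = -0.6128
d' = z(H) − z(FA) = 1.2265 − (-0.6128) = 1.8393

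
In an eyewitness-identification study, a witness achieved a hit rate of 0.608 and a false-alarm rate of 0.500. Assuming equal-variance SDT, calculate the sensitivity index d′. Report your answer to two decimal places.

z(H) = 0.2741
z(FA) = 0.0000
d' = z(H) − z(FA) = 0.2741 − 0.0000 = 0.2741

d′ = 0.27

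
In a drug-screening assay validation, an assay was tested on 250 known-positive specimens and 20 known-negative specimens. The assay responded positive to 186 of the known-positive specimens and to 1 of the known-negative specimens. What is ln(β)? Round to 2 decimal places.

H = 186/250 = 0.7440
FA = 1/20 = 0.0500
z(H) = z(0.7440) = 0.656
z(FA) = z(0.0500) = -1.645
ln β = −½·[z(H)² − z(FA)²] = −0.5 × (0.430 − 2.706) = 1.138

ln β = 1.14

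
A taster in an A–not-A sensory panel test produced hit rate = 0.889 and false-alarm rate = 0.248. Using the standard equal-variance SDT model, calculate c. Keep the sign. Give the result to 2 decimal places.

z(H) = z(0.889) = 1.2212
z(FA) = z(0.248) = -0.6808
c = −½·[z(H) + z(FA)] = −0.5 × (1.2212 + (-0.6808)) = -0.2702
c < 0: the taster has a liberal response bias.

c = -0.27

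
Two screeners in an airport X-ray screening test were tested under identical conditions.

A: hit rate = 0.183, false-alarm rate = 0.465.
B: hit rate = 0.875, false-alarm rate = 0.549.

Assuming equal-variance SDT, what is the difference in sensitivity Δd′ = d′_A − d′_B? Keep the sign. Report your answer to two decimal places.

Δd′ = -1.84

A: z(0.183) = -0.904, z(0.465) = -0.088, d' = -0.816
B: z(0.875) = 1.150, z(0.549) = 0.123, d' = 1.027
Δd' = d'_A − d'_B = -0.816 − 1.027 = -1.843
B has the higher sensitivity.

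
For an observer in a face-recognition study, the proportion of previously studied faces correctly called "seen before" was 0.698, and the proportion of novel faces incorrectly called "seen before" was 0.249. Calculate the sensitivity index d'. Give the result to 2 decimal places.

z(H) = z(0.698) = 0.5187
z(FA) = z(0.249) = -0.6776
d' = z(H) − z(FA) = 0.5187 − (-0.6776) = 1.1963

d' = 1.20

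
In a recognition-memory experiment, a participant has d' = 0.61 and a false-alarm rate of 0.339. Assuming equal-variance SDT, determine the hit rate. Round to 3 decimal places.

hit rate = 0.577

z(false-alarm rate) = z(0.339) = -0.4152
z(H) = z(FA) + d' = -0.4152 + 0.61 = 0.1948
hit rate = Φ(0.1948) = 0.5772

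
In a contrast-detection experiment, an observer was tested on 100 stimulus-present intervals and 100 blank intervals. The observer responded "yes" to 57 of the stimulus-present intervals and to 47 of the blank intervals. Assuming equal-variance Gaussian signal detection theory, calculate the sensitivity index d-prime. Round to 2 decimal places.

H = 57/100 = 0.5700
FA = 47/100 = 0.4700
Φ⁻¹(H) = Φ⁻¹(0.5700) = 0.176
Φ⁻¹(FA) = Φ⁻¹(0.4700) = -0.075
d' = z(H) − z(FA) = 0.176 − (-0.075) = 0.251

d-prime = 0.25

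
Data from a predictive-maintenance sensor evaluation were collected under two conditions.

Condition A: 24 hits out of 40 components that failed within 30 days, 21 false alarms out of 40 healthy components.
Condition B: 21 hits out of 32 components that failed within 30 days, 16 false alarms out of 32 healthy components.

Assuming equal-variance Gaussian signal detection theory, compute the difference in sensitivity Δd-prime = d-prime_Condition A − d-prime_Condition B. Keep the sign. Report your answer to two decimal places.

Δd-prime = -0.21

Condition A: z(0.6000) = 0.253, z(0.5250) = 0.063, d' = 0.190
Condition B: z(0.6562) = 0.402, z(0.5000) = 0.000, d' = 0.402
Δd' = d'_Condition A − d'_Condition B = 0.190 − 0.402 = -0.212
Condition B has the higher sensitivity.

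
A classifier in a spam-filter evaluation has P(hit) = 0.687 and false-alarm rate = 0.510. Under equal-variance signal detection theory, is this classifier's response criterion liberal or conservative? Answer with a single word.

liberal

z(H) = 0.487, z(FA) = 0.025
c = −½·(z(H) + z(FA)) = -0.256
c < 0 → liberal criterion (biased toward responding “yes”).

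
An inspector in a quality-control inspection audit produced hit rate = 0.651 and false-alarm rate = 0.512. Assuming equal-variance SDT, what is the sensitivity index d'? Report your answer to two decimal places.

d' = 0.36

z(H) = z(0.651) = 0.3880
z(FA) = z(0.512) = 0.0301
d' = z(H) − z(FA) = 0.3880 − 0.0301 = 0.3579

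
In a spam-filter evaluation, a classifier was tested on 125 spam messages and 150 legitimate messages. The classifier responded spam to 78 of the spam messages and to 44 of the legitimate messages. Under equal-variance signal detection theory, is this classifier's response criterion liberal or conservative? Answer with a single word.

z(H) = 0.316, z(FA) = -0.544
c = −½·(z(H) + z(FA)) = 0.114
c > 0 → conservative criterion (biased toward responding “no”).

conservative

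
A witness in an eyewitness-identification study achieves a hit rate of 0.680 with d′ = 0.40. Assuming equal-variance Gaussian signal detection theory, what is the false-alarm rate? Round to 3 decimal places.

false-alarm rate = 0.527

z(hit rate) = z(0.680) = 0.4677
z(FA) = z(H) − d' = 0.4677 − 0.40 = 0.0677
false-alarm rate = Φ(0.0677) = 0.5270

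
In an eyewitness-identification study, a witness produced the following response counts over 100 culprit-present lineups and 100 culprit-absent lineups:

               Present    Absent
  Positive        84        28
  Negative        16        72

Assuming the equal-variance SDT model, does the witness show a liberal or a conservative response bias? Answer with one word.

liberal

z(H) = 0.994, z(FA) = -0.583
c = −½·(z(H) + z(FA)) = -0.2055
c < 0 → liberal criterion (biased toward responding “yes”).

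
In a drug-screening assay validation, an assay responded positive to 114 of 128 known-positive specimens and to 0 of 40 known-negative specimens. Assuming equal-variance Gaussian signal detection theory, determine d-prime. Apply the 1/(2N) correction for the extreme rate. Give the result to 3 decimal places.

d-prime = 3.471

The false-alarm rate is 0/40 = 0, so apply the 1/(2N) correction: FA → 1/(2·40) = 0.01250.
z(H) = z(0.89062) = 1.2298
z(FA) = z(0.01250) = -2.2414
d' = 1.2298 − (-2.2414) = 3.4712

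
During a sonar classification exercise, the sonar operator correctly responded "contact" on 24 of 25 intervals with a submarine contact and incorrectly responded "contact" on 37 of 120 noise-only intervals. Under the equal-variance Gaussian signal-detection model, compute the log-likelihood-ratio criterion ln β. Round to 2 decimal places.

H = 24/25 = 0.9600
FA = 37/120 = 0.3083
z(H) = 1.751
z(FA) = -0.501
ln β = −½·[z(H)² − z(FA)²] = −0.5 × (3.066 − 0.251) = -1.4075

ln β = -1.41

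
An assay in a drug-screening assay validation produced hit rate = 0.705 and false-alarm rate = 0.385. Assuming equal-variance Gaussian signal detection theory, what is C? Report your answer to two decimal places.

z(H) = z(0.705) = 0.5388
z(FA) = z(0.385) = -0.2924
c = −½·[z(H) + z(FA)] = −0.5 × (0.5388 + (-0.2924)) = -0.1232
c < 0: the assay has a liberal response bias.

C = -0.12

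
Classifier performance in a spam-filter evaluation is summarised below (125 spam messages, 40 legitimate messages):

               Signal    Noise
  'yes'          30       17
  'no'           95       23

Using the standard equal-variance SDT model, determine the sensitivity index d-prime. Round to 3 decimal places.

d-prime = -0.517

H = 30/125 = 0.2400
FA = 17/40 = 0.4250
z(H) = z(0.2400) = -0.7063
z(FA) = z(0.4250) = -0.1891
d' = z(H) − z(FA) = -0.7063 − (-0.1891) = -0.5172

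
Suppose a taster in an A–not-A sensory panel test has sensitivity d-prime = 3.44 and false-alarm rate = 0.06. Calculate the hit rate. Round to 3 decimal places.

z(false-alarm rate) = z(0.06) = -1.5548
z(H) = z(FA) + d' = -1.5548 + 3.44 = 1.8852
hit rate = Φ(1.8852) = 0.9703

hit rate = 0.970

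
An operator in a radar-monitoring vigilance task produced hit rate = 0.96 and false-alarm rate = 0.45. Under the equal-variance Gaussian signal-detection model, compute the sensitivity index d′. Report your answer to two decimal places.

Φ⁻¹(H) = Φ⁻¹(0.96) = 1.751
Φ⁻¹(FA) = Φ⁻¹(0.45) = -0.126
d' = z(H) − z(FA) = 1.751 − (-0.126) = 1.877

d′ = 1.88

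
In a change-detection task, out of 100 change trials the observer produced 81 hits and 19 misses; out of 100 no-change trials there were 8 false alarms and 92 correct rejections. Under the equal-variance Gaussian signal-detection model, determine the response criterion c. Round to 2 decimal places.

c = 0.26

H = 81/100 = 0.8100
FA = 8/100 = 0.0800
z(0.8100) = 0.8779, z(0.0800) = -1.4051
c = −½·[z(H) + z(FA)] = −0.5 × (0.8779 + (-1.4051)) = 0.2636
c > 0: the observer has a conservative response bias.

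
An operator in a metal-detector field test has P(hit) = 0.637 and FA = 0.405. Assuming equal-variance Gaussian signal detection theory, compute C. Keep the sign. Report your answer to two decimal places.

Φ⁻¹(H) = Φ⁻¹(0.637) = 0.3505
Φ⁻¹(FA) = Φ⁻¹(0.405) = -0.2404
c = −½·[z(H) + z(FA)] = −0.5 × (0.3505 + (-0.2404)) = -0.05505
c < 0: the operator has a liberal response bias.

C = -0.06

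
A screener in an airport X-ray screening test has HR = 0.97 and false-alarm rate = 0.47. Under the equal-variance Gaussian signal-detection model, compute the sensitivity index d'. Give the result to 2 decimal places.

z(H) = 1.8808
z(FA) = -0.0753
d' = z(H) − z(FA) = 1.8808 − (-0.0753) = 1.9561

d' = 1.96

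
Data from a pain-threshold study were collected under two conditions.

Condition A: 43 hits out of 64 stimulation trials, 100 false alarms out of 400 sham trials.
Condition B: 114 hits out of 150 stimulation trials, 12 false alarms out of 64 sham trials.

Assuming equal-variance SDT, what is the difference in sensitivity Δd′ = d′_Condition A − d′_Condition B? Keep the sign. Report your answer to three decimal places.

Δd′ = -0.474

Condition A: z(0.6719) = 0.4452, z(0.2500) = -0.6745, d' = 1.1197
Condition B: z(0.7600) = 0.7063, z(0.1875) = -0.8871, d' = 1.5934
Δd' = d'_Condition A − d'_Condition B = 1.1197 − 1.5934 = -0.4737
Condition B has the higher sensitivity.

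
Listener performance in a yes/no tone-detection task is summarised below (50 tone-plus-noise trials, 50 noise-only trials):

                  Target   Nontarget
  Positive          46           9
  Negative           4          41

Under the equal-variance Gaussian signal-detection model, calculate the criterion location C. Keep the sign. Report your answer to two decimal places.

H = 46/50 = 0.9200
FA = 9/50 = 0.1800
z(H) = z(0.9200) = 1.4051
z(FA) = z(0.1800) = -0.9154
c = −½·[z(H) + z(FA)] = −0.5 × (1.4051 + (-0.9154)) = -0.24485
c < 0: the listener has a liberal response bias.

C = -0.24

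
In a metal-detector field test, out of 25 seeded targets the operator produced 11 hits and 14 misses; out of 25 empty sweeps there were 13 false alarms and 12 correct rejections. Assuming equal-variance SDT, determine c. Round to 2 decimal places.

H = 11/25 = 0.4400
FA = 13/25 = 0.5200
z(H) = -0.1510
z(FA) = 0.0502
c = −½·[z(H) + z(FA)] = −0.5 × (-0.1510 + 0.0502) = 0.0504

c = 0.05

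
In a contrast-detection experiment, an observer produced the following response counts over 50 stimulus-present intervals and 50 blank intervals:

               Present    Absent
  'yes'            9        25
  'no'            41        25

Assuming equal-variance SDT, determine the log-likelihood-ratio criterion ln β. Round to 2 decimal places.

ln β = -0.42

H = 9/50 = 0.1800
FA = 25/50 = 0.5000
Φ⁻¹(H) = -0.915
Φ⁻¹(FA) = 0.000
ln β = −½·[z(H)² − z(FA)²] = −0.5 × (0.837 − 0.000) = -0.4185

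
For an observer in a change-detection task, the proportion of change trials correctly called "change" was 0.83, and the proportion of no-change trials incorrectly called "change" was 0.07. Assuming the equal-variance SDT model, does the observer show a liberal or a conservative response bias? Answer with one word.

z(H) = 0.954, z(FA) = -1.476
c = −½·(z(H) + z(FA)) = 0.261
c > 0 → conservative criterion (biased toward responding “no”).

conservative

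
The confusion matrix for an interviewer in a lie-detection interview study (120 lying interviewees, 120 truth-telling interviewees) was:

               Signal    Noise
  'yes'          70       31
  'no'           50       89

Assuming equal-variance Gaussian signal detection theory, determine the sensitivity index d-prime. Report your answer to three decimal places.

H = 70/120 = 0.5833
FA = 31/120 = 0.2583
z(H) = 0.2103
z(FA) = -0.6486
d' = z(H) − z(FA) = 0.2103 − (-0.6486) = 0.8589

d-prime = 0.859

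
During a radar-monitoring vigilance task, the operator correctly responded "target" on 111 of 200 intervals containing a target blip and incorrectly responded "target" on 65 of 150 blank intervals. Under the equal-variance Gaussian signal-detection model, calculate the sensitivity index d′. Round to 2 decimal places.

d′ = 0.31

H = 111/200 = 0.5550
FA = 65/150 = 0.4333
Φ⁻¹(H) = Φ⁻¹(0.5550) = 0.1383
Φ⁻¹(FA) = Φ⁻¹(0.4333) = -0.1680
d' = z(H) − z(FA) = 0.1383 − (-0.1680) = 0.3063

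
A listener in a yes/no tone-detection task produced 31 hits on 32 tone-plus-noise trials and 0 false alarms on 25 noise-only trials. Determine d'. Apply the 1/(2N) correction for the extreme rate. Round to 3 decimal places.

d' = 3.916

The false-alarm rate is 0/25 = 0, so apply the 1/(2N) correction: FA → 1/(2·25) = 0.02000.
z(H) = z(0.96875) = 1.8627
z(FA) = z(0.02000) = -2.0537
d' = 1.8627 − (-2.0537) = 3.9164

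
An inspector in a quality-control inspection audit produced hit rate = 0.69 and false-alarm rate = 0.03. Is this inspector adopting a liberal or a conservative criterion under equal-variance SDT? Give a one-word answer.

z(H) = 0.496, z(FA) = -1.881
c = −½·(z(H) + z(FA)) = 0.6925
c > 0 → conservative criterion (biased toward responding “no”).

conservative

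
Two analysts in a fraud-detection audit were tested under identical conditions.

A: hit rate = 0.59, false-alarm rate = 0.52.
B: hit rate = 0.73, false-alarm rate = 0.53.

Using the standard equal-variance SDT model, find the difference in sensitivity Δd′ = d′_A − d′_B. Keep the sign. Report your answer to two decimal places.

A: z(0.59) = 0.228, z(0.52) = 0.050, d' = 0.178
B: z(0.73) = 0.613, z(0.53) = 0.075, d' = 0.538
Δd' = d'_A − d'_B = 0.178 − 0.538 = -0.360
B has the higher sensitivity.

Δd′ = -0.36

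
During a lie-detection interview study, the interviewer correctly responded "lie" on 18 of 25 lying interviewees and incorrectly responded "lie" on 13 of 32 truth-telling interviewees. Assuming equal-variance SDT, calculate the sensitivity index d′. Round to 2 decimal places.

d′ = 0.82

H = 18/25 = 0.7200
FA = 13/32 = 0.4062
Φ⁻¹(H) = 0.583
Φ⁻¹(FA) = -0.237
d' = z(H) − z(FA) = 0.583 − (-0.237) = 0.820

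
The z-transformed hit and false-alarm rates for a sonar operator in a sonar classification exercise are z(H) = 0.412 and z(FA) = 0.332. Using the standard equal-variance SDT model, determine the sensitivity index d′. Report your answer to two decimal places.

d' = z(H) − z(FA) = 0.412 − 0.332 = 0.080

d′ = 0.08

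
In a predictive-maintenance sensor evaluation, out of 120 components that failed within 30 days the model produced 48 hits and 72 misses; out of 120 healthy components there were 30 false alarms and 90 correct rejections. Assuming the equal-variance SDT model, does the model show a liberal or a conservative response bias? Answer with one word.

conservative

z(H) = -0.253, z(FA) = -0.674
c = −½·(z(H) + z(FA)) = 0.4635
c > 0 → conservative criterion (biased toward responding “no”).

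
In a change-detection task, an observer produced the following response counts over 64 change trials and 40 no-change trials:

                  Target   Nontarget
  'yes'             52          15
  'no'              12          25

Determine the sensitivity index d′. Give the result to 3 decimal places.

H = 52/64 = 0.8125
FA = 15/40 = 0.3750
z(H) = 0.8871
z(FA) = -0.3186
d' = z(H) − z(FA) = 0.8871 − (-0.3186) = 1.2057

d′ = 1.206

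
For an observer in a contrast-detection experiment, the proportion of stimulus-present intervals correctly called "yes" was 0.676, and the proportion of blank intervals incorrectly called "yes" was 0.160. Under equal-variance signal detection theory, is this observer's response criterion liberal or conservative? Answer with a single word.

z(H) = 0.457, z(FA) = -0.994
c = −½·(z(H) + z(FA)) = 0.2685
c > 0 → conservative criterion (biased toward responding “no”).

conservative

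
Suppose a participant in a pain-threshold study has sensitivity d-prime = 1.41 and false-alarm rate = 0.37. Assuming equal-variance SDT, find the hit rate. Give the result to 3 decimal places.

z(false-alarm rate) = z(0.37) = -0.3319
z(H) = z(FA) + d' = -0.3319 + 1.41 = 1.0781
hit rate = Φ(1.0781) = 0.8595

hit rate = 0.860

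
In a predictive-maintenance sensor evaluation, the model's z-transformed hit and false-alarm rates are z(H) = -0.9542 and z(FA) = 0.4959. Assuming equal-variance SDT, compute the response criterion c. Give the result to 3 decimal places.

c = −½·[z(H) + z(FA)] = −½·(-0.9542 + 0.4959) = 0.22915

c = 0.229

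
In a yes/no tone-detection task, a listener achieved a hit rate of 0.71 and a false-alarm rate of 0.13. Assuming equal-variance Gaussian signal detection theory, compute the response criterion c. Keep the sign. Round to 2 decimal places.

c = 0.29

z(H) = 0.553
z(FA) = -1.126
c = −½·[z(H) + z(FA)] = −0.5 × (0.553 + (-1.126)) = 0.2865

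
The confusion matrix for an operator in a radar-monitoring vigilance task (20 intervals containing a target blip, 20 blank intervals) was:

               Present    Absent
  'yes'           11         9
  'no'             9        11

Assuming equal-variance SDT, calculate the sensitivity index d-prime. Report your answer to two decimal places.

H = 11/20 = 0.5500
FA = 9/20 = 0.4500
z(H) = 0.1257
z(FA) = -0.1257
d' = z(H) − z(FA) = 0.1257 − (-0.1257) = 0.2514

d-prime = 0.25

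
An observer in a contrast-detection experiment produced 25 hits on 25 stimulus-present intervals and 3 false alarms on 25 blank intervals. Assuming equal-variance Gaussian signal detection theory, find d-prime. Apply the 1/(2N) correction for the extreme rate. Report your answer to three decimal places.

d-prime = 3.229

The hit rate is 25/25 = 1, so apply the 1/(2N) correction: H → 1 − 1/(2·25) = 0.98000.
z(H) = z(0.98000) = 2.0537
z(FA) = z(0.12000) = -1.1750
d' = 2.0537 − (-1.1750) = 3.2287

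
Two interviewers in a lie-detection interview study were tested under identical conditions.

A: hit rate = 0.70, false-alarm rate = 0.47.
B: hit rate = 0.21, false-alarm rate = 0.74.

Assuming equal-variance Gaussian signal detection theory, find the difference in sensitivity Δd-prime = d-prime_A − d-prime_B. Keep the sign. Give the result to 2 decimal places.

Δd-prime = 2.05

A: z(0.70) = 0.524, z(0.47) = -0.075, d' = 0.599
B: z(0.21) = -0.806, z(0.74) = 0.643, d' = -1.449
Δd' = d'_A − d'_B = 0.599 − (-1.449) = 2.048
A has the higher sensitivity.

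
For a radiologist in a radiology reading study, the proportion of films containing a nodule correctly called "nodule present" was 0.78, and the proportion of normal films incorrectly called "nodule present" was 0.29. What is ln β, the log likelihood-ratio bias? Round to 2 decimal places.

z(H) = 0.772
z(FA) = -0.553
ln β = −½·[z(H)² − z(FA)²] = −0.5 × (0.596 − 0.306) = -0.145

ln β = -0.15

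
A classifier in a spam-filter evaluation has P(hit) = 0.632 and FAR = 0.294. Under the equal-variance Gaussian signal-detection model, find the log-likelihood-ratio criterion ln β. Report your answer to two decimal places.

z(0.632) = 0.337, z(0.294) = -0.542
ln β = −½·[z(H)² − z(FA)²] = −0.5 × (0.114 − 0.294) = 0.090

ln β = 0.09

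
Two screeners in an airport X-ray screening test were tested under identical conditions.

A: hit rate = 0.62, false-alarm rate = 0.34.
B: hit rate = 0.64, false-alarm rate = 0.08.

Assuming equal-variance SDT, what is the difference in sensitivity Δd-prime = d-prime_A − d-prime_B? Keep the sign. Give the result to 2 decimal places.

Δd-prime = -1.05

A: z(0.62) = 0.305, z(0.34) = -0.412, d' = 0.717
B: z(0.64) = 0.358, z(0.08) = -1.405, d' = 1.763
Δd' = d'_A − d'_B = 0.717 − 1.763 = -1.046
B has the higher sensitivity.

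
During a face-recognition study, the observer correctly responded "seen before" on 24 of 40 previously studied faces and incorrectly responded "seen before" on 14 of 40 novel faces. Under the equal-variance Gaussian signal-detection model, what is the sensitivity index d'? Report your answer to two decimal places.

d' = 0.64

H = 24/40 = 0.6000
FA = 14/40 = 0.3500
Φ⁻¹(0.6000) = 0.2533, Φ⁻¹(0.3500) = -0.3853
d' = z(H) − z(FA) = 0.2533 − (-0.3853) = 0.6386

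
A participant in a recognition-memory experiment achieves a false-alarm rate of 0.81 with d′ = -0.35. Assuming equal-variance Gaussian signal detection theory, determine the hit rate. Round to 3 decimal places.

hit rate = 0.701

z(false-alarm rate) = z(0.81) = 0.8779
z(H) = z(FA) + d' = 0.8779 + (-0.35) = 0.5279
hit rate = Φ(0.5279) = 0.7012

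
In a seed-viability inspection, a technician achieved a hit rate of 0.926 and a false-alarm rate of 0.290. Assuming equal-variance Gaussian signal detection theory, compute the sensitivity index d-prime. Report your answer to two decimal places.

z(H) = 1.447
z(FA) = -0.553
d' = z(H) − z(FA) = 1.447 − (-0.553) = 2.000

d-prime = 2.00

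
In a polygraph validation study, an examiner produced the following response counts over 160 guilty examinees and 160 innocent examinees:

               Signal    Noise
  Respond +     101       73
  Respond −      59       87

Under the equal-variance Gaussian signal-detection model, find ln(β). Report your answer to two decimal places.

ln β = -0.05

H = 101/160 = 0.6312
FA = 73/160 = 0.4562
z(H) = z(0.6312) = 0.335
z(FA) = z(0.4562) = -0.110
ln β = −½·[z(H)² − z(FA)²] = −0.5 × (0.112 − 0.012) = -0.050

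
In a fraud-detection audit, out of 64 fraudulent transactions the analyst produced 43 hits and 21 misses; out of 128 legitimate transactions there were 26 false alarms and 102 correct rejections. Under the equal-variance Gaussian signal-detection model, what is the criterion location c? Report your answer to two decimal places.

c = 0.19

H = 43/64 = 0.6719
FA = 26/128 = 0.2031
Φ⁻¹(H) = 0.445
Φ⁻¹(FA) = -0.831
c = −½·[z(H) + z(FA)] = −0.5 × (0.445 + (-0.831)) = 0.193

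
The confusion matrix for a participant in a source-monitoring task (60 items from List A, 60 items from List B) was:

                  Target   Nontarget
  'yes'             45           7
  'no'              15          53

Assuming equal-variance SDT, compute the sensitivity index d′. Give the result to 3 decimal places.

H = 45/60 = 0.7500
FA = 7/60 = 0.1167
z(H) = z(0.7500) = 0.6745
z(FA) = z(0.1167) = -1.1916
d' = z(H) − z(FA) = 0.6745 − (-1.1916) = 1.8661

d′ = 1.866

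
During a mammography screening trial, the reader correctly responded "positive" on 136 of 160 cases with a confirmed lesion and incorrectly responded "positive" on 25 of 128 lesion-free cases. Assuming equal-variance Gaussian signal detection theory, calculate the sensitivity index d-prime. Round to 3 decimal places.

H = 136/160 = 0.8500
FA = 25/128 = 0.1953
z(H) = 1.0364
z(FA) = -0.8585
d' = z(H) − z(FA) = 1.0364 − (-0.8585) = 1.8949

d-prime = 1.895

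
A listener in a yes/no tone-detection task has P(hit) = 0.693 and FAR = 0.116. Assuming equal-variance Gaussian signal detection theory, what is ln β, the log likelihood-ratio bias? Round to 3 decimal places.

z(0.693) = 0.5044, z(0.116) = -1.1952
ln β = −½·[z(H)² − z(FA)²] = −0.5 × (0.2544 − 1.4285) = 0.58705

ln β = 0.587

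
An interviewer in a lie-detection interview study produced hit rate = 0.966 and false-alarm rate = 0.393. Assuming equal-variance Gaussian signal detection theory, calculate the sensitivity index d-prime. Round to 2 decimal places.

d-prime = 2.10

Φ⁻¹(0.966) = 1.825, Φ⁻¹(0.393) = -0.272
d' = z(H) − z(FA) = 1.825 − (-0.272) = 2.097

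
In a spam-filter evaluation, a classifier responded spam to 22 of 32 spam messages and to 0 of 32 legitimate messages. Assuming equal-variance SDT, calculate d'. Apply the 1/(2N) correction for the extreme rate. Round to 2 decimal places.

d' = 2.64

The false-alarm rate is 0/32 = 0, so apply the 1/(2N) correction: FA → 1/(2·32) = 0.01562.
z(H) = z(0.68750) = 0.489
z(FA) = z(0.01562) = -2.154
d' = 0.489 − (-2.154) = 2.643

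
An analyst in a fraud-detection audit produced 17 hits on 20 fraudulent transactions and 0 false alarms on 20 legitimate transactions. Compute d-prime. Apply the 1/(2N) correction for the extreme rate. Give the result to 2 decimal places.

d-prime = 3.00

The false-alarm rate is 0/20 = 0, so apply the 1/(2N) correction: FA → 1/(2·20) = 0.02500.
z(H) = z(0.85000) = 1.036
z(FA) = z(0.02500) = -1.960
d' = 1.036 − (-1.960) = 2.996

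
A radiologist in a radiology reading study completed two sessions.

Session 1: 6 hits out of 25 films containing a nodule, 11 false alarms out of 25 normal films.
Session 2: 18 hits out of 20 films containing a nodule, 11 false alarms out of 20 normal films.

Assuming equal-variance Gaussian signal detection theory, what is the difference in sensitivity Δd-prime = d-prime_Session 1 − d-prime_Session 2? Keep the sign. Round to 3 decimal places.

Session 1: z(0.2400) = -0.7063, z(0.4400) = -0.1510, d' = -0.5553
Session 2: z(0.9000) = 1.2816, z(0.5500) = 0.1257, d' = 1.1559
Δd' = d'_Session 1 − d'_Session 2 = -0.5553 − 1.1559 = -1.7112
Session 2 has the higher sensitivity.

Δd-prime = -1.711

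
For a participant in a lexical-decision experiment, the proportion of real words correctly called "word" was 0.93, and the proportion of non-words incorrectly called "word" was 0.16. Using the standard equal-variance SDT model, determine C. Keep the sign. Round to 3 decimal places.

Φ⁻¹(H) = Φ⁻¹(0.93) = 1.4758
Φ⁻¹(FA) = Φ⁻¹(0.16) = -0.9945
c = −½·[z(H) + z(FA)] = −0.5 × (1.4758 + (-0.9945)) = -0.24065

C = -0.241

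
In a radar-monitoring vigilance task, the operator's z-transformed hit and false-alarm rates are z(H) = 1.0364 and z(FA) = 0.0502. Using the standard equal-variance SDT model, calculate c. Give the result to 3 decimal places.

c = -0.543

c = −½·[z(H) + z(FA)] = −½·(1.0364 + 0.0502) = -0.5433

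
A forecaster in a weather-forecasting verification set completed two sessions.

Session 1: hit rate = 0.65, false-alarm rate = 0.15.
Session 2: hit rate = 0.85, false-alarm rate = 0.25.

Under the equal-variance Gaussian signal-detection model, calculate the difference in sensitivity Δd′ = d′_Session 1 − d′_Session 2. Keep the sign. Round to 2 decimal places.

Session 1: z(0.65) = 0.385, z(0.15) = -1.036, d' = 1.421
Session 2: z(0.85) = 1.036, z(0.25) = -0.674, d' = 1.710
Δd' = d'_Session 1 − d'_Session 2 = 1.421 − 1.710 = -0.289
Session 2 has the higher sensitivity.

Δd′ = -0.29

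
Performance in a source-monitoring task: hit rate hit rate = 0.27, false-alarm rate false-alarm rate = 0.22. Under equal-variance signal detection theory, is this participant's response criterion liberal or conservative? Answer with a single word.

conservative

z(H) = -0.613, z(FA) = -0.772
c = −½·(z(H) + z(FA)) = 0.6925
c > 0 → conservative criterion (biased toward responding “no”).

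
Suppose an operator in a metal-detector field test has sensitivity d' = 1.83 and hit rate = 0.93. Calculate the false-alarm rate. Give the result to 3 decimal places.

false-alarm rate = 0.362

z(hit rate) = z(0.93) = 1.4758
z(FA) = z(H) − d' = 1.4758 − 1.83 = -0.3542
false-alarm rate = Φ(-0.3542) = 0.3616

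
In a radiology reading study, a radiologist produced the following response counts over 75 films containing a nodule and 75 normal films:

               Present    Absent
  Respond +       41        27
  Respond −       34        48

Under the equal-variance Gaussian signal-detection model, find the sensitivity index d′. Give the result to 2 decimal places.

H = 41/75 = 0.5467
FA = 27/75 = 0.3600
z(H) = 0.117
z(FA) = -0.358
d' = z(H) − z(FA) = 0.117 − (-0.358) = 0.475

d′ = 0.48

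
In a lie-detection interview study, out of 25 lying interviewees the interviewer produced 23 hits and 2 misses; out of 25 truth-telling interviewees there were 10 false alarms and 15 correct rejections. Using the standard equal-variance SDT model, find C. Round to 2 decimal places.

H = 23/25 = 0.9200
FA = 10/25 = 0.4000
Φ⁻¹(0.9200) = 1.4051, Φ⁻¹(0.4000) = -0.2533
c = −½·[z(H) + z(FA)] = −0.5 × (1.4051 + (-0.2533)) = -0.5759
c < 0: the interviewer has a liberal response bias.

C = -0.58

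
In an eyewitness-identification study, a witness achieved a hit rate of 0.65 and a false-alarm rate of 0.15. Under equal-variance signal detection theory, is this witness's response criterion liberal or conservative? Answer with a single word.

z(H) = 0.385, z(FA) = -1.036
c = −½·(z(H) + z(FA)) = 0.3255
c > 0 → conservative criterion (biased toward responding “no”).

conservative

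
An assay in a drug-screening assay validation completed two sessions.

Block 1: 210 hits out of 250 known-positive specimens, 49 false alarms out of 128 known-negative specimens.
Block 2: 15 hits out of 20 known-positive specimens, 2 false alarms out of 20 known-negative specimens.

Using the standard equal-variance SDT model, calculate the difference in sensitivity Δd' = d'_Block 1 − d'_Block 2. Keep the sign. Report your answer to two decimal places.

Block 1: z(0.8400) = 0.994, z(0.3828) = -0.298, d' = 1.292
Block 2: z(0.7500) = 0.674, z(0.1000) = -1.282, d' = 1.956
Δd' = d'_Block 1 − d'_Block 2 = 1.292 − 1.956 = -0.664
Block 2 has the higher sensitivity.

Δd' = -0.66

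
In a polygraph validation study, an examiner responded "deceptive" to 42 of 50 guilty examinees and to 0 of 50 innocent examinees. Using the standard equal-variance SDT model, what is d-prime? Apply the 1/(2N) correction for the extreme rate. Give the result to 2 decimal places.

The false-alarm rate is 0/50 = 0, so apply the 1/(2N) correction: FA → 1/(2·50) = 0.01000.
z(H) = z(0.84000) = 0.994
z(FA) = z(0.01000) = -2.326
d' = 0.994 − (-2.326) = 3.320

d-prime = 3.32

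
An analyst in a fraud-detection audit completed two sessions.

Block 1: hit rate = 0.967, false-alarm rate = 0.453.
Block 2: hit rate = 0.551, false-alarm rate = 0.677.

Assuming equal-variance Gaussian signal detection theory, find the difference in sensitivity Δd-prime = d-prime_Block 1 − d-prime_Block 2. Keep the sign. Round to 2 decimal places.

Block 1: z(0.967) = 1.838, z(0.453) = -0.118, d' = 1.956
Block 2: z(0.551) = 0.128, z(0.677) = 0.459, d' = -0.331
Δd' = d'_Block 1 − d'_Block 2 = 1.956 − (-0.331) = 2.287
Block 1 has the higher sensitivity.

Δd-prime = 2.29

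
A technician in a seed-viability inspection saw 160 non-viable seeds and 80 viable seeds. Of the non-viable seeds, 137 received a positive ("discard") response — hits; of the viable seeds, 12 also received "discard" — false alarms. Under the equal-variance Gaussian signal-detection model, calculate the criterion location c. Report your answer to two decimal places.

c = -0.01

H = 137/160 = 0.8562
FA = 12/80 = 0.1500
Φ⁻¹(H) = Φ⁻¹(0.8562) = 1.0634
Φ⁻¹(FA) = Φ⁻¹(0.1500) = -1.0364
c = −½·[z(H) + z(FA)] = −0.5 × (1.0634 + (-1.0364)) = -0.0135
c < 0: the technician has a liberal response bias.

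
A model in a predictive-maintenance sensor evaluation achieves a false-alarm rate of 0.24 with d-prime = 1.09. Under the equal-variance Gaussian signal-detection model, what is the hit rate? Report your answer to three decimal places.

hit rate = 0.649

z(false-alarm rate) = z(0.24) = -0.7063
z(H) = z(FA) + d' = -0.7063 + 1.09 = 0.3837
hit rate = Φ(0.3837) = 0.6494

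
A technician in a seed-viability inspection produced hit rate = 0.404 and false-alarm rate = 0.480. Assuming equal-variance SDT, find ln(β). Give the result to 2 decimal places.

ln β = -0.03

z(H) = -0.243
z(FA) = -0.050
ln β = −½·[z(H)² − z(FA)²] = −0.5 × (0.059 − 0.003) = -0.028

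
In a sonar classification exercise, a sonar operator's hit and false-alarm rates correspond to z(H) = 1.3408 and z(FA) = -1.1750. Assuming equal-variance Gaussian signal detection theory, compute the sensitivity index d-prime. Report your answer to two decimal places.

d-prime = 2.52

d' = z(H) − z(FA) = 1.3408 − (-1.1750) = 2.5158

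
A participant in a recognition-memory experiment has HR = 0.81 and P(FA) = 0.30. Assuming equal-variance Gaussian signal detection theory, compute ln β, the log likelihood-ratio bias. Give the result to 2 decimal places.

ln β = -0.25

z(0.81) = 0.878, z(0.30) = -0.524
ln β = −½·[z(H)² − z(FA)²] = −0.5 × (0.771 − 0.275) = -0.248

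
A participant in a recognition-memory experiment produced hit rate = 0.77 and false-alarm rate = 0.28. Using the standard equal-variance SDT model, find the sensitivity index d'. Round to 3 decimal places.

d' = 1.322

z(H) = 0.7388
z(FA) = -0.5828
d' = z(H) − z(FA) = 0.7388 − (-0.5828) = 1.3216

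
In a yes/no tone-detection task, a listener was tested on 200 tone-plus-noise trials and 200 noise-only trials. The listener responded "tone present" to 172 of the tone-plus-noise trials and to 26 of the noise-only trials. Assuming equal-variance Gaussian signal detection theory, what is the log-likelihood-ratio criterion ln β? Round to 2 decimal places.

H = 172/200 = 0.8600
FA = 26/200 = 0.1300
z(0.8600) = 1.080, z(0.1300) = -1.126
ln β = −½·[z(H)² − z(FA)²] = −0.5 × (1.166 − 1.268) = 0.051

ln β = 0.05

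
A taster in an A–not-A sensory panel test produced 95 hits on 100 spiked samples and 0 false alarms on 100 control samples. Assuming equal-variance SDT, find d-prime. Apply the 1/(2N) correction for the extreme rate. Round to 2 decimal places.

d-prime = 4.22

The false-alarm rate is 0/100 = 0, so apply the 1/(2N) correction: FA → 1/(2·100) = 0.00500.
z(H) = z(0.95000) = 1.645
z(FA) = z(0.00500) = -2.576
d' = 1.645 − (-2.576) = 4.221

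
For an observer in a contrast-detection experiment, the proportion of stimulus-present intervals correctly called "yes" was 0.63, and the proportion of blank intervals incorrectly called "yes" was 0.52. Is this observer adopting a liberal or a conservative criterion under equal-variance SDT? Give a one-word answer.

liberal

z(H) = 0.332, z(FA) = 0.050
c = −½·(z(H) + z(FA)) = -0.191
c < 0 → liberal criterion (biased toward responding “yes”).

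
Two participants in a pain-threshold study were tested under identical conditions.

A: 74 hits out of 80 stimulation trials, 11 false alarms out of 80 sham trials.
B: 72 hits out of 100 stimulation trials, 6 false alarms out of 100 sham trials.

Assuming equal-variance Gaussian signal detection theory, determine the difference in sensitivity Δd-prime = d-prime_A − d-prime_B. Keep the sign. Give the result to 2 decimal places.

A: z(0.9250) = 1.440, z(0.1375) = -1.092, d' = 2.532
B: z(0.7200) = 0.583, z(0.0600) = -1.555, d' = 2.138
Δd' = d'_A − d'_B = 2.532 − 2.138 = 0.394
A has the higher sensitivity.

Δd-prime = 0.39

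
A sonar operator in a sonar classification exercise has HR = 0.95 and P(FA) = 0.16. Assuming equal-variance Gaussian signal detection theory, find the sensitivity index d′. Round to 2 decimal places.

d′ = 2.64

Φ⁻¹(0.95) = 1.6449, Φ⁻¹(0.16) = -0.9945
d' = z(H) − z(FA) = 1.6449 − (-0.9945) = 2.6394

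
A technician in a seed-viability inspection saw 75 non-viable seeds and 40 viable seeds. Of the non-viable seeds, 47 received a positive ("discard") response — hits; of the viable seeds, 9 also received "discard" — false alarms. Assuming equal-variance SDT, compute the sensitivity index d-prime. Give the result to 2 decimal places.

d-prime = 1.08

H = 47/75 = 0.6267
FA = 9/40 = 0.2250
Φ⁻¹(0.6267) = 0.3231, Φ⁻¹(0.2250) = -0.7554
d' = z(H) − z(FA) = 0.3231 − (-0.7554) = 1.0785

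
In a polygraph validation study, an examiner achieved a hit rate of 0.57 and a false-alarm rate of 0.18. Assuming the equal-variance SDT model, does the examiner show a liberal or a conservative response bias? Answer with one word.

z(H) = 0.176, z(FA) = -0.915
c = −½·(z(H) + z(FA)) = 0.3695
c > 0 → conservative criterion (biased toward responding “no”).

conservative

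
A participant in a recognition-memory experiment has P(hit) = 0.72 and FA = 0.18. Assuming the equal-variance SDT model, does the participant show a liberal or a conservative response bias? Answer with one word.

z(H) = 0.583, z(FA) = -0.915
c = −½·(z(H) + z(FA)) = 0.166
c > 0 → conservative criterion (biased toward responding “no”).

conservative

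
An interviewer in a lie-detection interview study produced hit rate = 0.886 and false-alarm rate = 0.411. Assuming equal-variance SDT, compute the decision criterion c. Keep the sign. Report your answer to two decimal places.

c = -0.49

Φ⁻¹(H) = Φ⁻¹(0.886) = 1.2055
Φ⁻¹(FA) = Φ⁻¹(0.411) = -0.2250
c = −½·[z(H) + z(FA)] = −0.5 × (1.2055 + (-0.2250)) = -0.49025
c < 0: the interviewer has a liberal response bias.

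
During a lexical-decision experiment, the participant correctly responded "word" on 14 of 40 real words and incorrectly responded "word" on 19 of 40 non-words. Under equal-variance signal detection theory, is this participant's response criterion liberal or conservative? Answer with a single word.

conservative

z(H) = -0.385, z(FA) = -0.063
c = −½·(z(H) + z(FA)) = 0.224
c > 0 → conservative criterion (biased toward responding “no”).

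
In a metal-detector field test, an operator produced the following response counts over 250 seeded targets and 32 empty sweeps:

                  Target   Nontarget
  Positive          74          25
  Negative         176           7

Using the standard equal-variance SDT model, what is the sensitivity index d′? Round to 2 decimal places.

H = 74/250 = 0.2960
FA = 25/32 = 0.7812
z(0.2960) = -0.536, z(0.7812) = 0.776
d' = z(H) − z(FA) = -0.536 − 0.776 = -1.312

d′ = -1.31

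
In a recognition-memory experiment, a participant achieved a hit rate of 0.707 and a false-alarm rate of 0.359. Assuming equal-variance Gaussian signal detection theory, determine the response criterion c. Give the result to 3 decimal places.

c = -0.092

z(H) = z(0.707) = 0.5446
z(FA) = z(0.359) = -0.3611
c = −½·[z(H) + z(FA)] = −0.5 × (0.5446 + (-0.3611)) = -0.09175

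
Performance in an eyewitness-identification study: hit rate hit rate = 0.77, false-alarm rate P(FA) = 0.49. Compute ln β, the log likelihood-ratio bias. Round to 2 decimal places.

ln β = -0.27

z(0.77) = 0.739, z(0.49) = -0.025
ln β = −½·[z(H)² − z(FA)²] = −0.5 × (0.546 − 0.001) = -0.2725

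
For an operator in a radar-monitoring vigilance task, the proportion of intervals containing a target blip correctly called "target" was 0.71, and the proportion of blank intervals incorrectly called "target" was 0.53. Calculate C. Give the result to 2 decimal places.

z(0.71) = 0.553, z(0.53) = 0.075
c = −½·[z(H) + z(FA)] = −0.5 × (0.553 + 0.075) = -0.314
c < 0: the operator has a liberal response bias.

C = -0.31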